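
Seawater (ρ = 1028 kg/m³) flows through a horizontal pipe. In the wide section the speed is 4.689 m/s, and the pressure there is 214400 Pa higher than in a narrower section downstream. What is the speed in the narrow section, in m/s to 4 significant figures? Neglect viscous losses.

v₂ = 20.95 m/s

Along the level pipe P + ½ρv² is conserved, hence v₂² = v₁² + 2(P₁ − P₂)/ρ.
v₂ = √(4.689² + 2·214400/1028) = √(21.99 + 417.1) = 20.95 m/s.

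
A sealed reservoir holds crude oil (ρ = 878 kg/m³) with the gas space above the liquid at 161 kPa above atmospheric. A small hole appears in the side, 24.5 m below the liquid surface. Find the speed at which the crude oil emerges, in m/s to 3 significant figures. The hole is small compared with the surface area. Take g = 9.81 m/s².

Take point 1 at the surface (v₁ ≈ 0) and point 2 at the hole (at atmospheric pressure). Bernoulli: P₁ + ρg h = P_atm + ½ρv₂².
With P₁ − P_atm = 161000 Pa, v₂ = √(2gh + 2ΔP/ρ) = √(2·9.81·24.5 + 2·161000/878) = 29.1 m/s.

v ≈ 29.1 m/s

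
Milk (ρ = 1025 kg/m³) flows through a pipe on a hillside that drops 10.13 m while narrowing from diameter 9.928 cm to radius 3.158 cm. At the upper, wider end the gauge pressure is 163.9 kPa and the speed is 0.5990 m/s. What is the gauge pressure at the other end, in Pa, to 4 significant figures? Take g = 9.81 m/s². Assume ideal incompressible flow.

P₂ ≈ 264800 Pa

The volume flow rate is constant, so v₂ = (A₁/A₂)v₁ = (77.41/31.33)·0.5990 = 1.480 m/s.
Energy conservation along the streamline gives P₂ = P₁ − ½ρ(v₂² − v₁²) − ρg(h₂ − h₁).
P₂ = 163900 + ½·1025·(0.5990² − 1.480²) − 1025·9.81·(−10.13) = 163900 + (-938.7) − (-101900) = 264800 Pa.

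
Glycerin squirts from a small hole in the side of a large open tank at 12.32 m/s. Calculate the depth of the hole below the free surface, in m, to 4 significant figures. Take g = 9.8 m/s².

7.744 m

Torricelli: v = √(2gh), so h = v²/(2g).
h = 12.32²/(2·9.8) = 151.8/19.60 = 7.744 m.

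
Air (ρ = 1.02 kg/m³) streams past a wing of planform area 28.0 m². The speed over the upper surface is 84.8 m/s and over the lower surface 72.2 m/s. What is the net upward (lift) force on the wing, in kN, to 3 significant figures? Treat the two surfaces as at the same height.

28.2 kN

With equal heights on the two surfaces, Bernoulli gives P_lower − P_upper = ½ρ(v_upper² − v_lower²).
ΔP = ½·1.02·(84.8² − 72.2²) = 1010 Pa.
Lift = ΔP · A = 1010 × 28.0 = 28200 N.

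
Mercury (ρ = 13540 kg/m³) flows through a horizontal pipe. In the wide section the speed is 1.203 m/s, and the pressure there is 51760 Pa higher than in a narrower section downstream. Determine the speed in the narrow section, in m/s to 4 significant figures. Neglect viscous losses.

v₂ = 3.015 m/s

Horizontal Bernoulli: P₁ + ½ρv₁² = P₂ + ½ρv₂², so v₂² = v₁² + 2(P₁ − P₂)/ρ.
v₂ = √(1.203² + 2·51760/13540) = √(1.447 + 7.645) = 3.015 m/s.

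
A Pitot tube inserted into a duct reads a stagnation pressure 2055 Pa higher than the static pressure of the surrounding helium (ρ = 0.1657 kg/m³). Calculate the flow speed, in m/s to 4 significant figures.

v = 157.5 m/s

Bernoulli between the free stream and the stagnation point: ½ρv² = P_stag − P_static.
v = √(2ΔP/ρ) = √(2·2055/0.1657) = 157.5 m/s.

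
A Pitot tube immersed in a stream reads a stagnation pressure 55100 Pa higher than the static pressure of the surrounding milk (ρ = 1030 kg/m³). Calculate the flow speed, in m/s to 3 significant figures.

Bernoulli between the free stream and the stagnation point: ½ρv² = P_stag − P_static.
v = √(2ΔP/ρ) = √(2·55100/1030) = 10.3 m/s.

v ≈ 10.3 m/s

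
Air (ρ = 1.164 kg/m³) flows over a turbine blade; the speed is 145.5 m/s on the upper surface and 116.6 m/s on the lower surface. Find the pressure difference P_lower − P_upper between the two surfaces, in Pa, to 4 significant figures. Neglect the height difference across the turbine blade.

The pressure is lower where the speed is higher: ΔP = ½ρ(v_up² − v_low²).
ΔP = ½·1.164·(145.5² − 116.6²) = 4408 Pa.

ΔP ≈ 4408 Pa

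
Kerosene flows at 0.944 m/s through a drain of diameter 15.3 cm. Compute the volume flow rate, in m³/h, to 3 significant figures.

Q ≈ 62.5 m³/h

Q = A·v = 0.0184 m² × 0.944 m/s = 0.0174 m³/s.
Converting: 0.0174 m³/s × 3600 = 62.5 m³/h.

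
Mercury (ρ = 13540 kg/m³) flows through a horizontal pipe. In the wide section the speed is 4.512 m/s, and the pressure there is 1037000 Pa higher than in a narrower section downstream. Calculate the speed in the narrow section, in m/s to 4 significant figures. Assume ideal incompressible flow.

With h₁ = h₂, rearranging Bernoulli gives v₂ = √(v₁² + 2ΔP/ρ).
v₂ = √(4.512² + 2·1037000/13540) = √(20.36 + 153.2) = 13.17 m/s.

v₂ = 13.17 m/s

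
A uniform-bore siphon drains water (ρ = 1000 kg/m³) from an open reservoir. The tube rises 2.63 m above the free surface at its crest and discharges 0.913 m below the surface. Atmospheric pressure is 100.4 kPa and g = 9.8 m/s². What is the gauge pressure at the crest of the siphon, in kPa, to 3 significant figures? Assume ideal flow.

From the surface to the outlet (both open to atmosphere, surface at rest): v = √(2g·h_out) = √(2·9.8·0.913) = 4.23 m/s.
With constant cross-section the crest speed equals v; applying Bernoulli from the surface up to the crest, P_top = P_atm − ½ρv² − ρg·h_top.
P_top = 100400 − ½·1000·4.23² − 1000·9.8·2.63 = 65700 Pa. So P_gauge = P_top − P_atm = -34700 Pa.

P_gauge ≈ -34.7 kPa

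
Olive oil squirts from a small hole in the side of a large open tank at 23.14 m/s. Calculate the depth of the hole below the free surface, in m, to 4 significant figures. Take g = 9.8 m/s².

Inverting v = √(2gh) gives h = v² / 2g.
h = 23.14²/(2·9.8) = 535.5/19.60 = 27.32 m.

h = 27.32 m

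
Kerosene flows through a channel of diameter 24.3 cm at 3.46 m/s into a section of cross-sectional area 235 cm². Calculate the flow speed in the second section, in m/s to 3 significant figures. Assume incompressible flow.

By continuity, v₂ = v₁·A₁/A₂ = 3.46·(464/235) = 6.83 m/s.

v₂ = 6.83 m/s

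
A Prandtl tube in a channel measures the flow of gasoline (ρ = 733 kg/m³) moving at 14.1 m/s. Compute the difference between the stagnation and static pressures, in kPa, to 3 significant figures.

ΔP ≈ 72.9 kPa

At the stagnation point the flow is brought to rest, so Bernoulli gives P_stag − P_static = ½ρv².
ΔP = ½·733·14.1² = 72900 Pa.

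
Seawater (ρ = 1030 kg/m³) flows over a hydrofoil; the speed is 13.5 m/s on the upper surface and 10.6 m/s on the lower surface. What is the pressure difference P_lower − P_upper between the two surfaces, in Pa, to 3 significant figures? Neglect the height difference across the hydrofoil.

The pressure is lower where the speed is higher: ΔP = ½ρ(v_up² − v_low²).
ΔP = ½·1030·(13.5² − 10.6²) = 36000 Pa.

ΔP ≈ 36000 Pa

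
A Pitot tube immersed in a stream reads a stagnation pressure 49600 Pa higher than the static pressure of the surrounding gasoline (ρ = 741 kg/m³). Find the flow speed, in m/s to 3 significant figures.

11.6 m/s

At the stagnation point the flow is brought to rest, so Bernoulli gives P_stag − P_static = ½ρv².
v = √(2ΔP/ρ) = √(2·49600/741) = 11.6 m/s.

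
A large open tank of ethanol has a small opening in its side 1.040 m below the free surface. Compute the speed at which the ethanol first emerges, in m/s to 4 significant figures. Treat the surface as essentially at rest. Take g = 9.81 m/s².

The surface is effectively still and both ends are open, so ½v² = gh and v = √(2·9.81·1.040) = 4.517 m/s.

v ≈ 4.517 m/s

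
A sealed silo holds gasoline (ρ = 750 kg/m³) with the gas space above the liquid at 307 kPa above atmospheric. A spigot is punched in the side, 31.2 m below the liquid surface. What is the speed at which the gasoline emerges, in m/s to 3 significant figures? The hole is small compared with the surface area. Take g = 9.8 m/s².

37.8 m/s

Take point 1 at the surface (v₁ ≈ 0) and point 2 at the hole (at atmospheric pressure). Bernoulli: P₁ + ρg h = P_atm + ½ρv₂².
With P₁ − P_atm = 307000 Pa, v₂ = √(2gh + 2ΔP/ρ) = √(2·9.8·31.2 + 2·307000/750) = 37.8 m/s.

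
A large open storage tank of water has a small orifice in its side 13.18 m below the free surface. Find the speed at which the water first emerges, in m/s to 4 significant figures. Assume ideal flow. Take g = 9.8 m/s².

v ≈ 16.07 m/s

With the surface at rest and both surface and jet at atmospheric pressure, Bernoulli gives ρg h = ½ρv², so v = √(2gh) = √(2·9.8·13.18) = 16.07 m/s.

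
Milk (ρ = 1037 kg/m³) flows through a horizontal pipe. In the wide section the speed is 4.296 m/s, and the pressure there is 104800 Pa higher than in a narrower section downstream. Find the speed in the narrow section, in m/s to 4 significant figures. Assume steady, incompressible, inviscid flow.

Horizontal Bernoulli: P₁ + ½ρv₁² = P₂ + ½ρv₂², so v₂² = v₁² + 2(P₁ − P₂)/ρ.
v₂ = √(4.296² + 2·104800/1037) = √(18.46 + 202.1) = 14.85 m/s.

14.85 m/s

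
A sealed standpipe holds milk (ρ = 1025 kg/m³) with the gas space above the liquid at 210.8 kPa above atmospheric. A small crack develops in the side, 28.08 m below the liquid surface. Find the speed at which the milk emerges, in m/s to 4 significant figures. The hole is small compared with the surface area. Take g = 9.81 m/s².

Take point 1 at the surface (v₁ ≈ 0) and point 2 at the hole (at atmospheric pressure). Bernoulli: P₁ + ρg h = P_atm + ½ρv₂².
With P₁ − P_atm = 210800 Pa, v₂ = √(2gh + 2ΔP/ρ) = √(2·9.81·28.08 + 2·210800/1025) = 31.02 m/s.

v ≈ 31.02 m/s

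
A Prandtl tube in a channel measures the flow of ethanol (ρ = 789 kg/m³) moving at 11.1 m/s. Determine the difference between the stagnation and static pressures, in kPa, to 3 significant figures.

ΔP = 48.6 kPa

Bernoulli between the free stream and the stagnation point: ½ρv² = P_stag − P_static.
ΔP = ½·789·11.1² = 48600 Pa.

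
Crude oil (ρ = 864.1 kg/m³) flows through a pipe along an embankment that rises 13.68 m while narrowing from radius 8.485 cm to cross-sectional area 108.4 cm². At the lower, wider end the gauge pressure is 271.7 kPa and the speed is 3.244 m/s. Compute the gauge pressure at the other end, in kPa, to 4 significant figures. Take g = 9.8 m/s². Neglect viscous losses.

P₂ = 140.6 kPa

By continuity, v₂ = v₁·A₁/A₂ = 3.244·(226.2/108.4) = 6.769 m/s.
Applying Bernoulli between the two ends and solving for P₂: P₂ = P₁ + ½ρ(v₁² − v₂²) − ρgΔh.
P₂ = 271700 + ½·864.1·(3.244² − 6.769²) − 864.1·9.8·(+13.68) = 271700 + (-15250) − (115800) = 140600 Pa.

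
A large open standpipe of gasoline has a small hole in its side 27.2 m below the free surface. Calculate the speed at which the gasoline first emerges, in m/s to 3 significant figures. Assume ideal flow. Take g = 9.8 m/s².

Torricelli's result v = √(2gh) gives v = √(2·9.8·27.2) = 23.1 m/s.

v ≈ 23.1 m/s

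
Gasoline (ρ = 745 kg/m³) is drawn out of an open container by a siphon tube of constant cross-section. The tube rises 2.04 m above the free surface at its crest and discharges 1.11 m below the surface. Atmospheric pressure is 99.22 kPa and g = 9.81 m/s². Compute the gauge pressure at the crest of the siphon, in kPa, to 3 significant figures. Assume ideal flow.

From the surface to the outlet (both open to atmosphere, surface at rest): v = √(2g·h_out) = √(2·9.81·1.11) = 4.67 m/s.
Continuity keeps v the same throughout the tube; from surface to crest, P_atm + 0 = P_top + ½ρv² + ρg·h_top.
P_top = 99220 − ½·745·4.67² − 745·9.81·2.04 = 76200 Pa. So P_gauge = P_top − P_atm = -23000 Pa.

P_gauge ≈ -23.0 kPa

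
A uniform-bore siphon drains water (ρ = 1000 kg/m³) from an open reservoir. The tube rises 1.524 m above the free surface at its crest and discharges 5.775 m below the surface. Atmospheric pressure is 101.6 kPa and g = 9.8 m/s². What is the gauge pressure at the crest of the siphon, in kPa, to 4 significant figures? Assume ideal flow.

Bernoulli surface→outlet gives ½v² = g·h_out, so v = √(2·9.8·5.775) = 10.64 m/s.
Continuity keeps v the same throughout the tube; from surface to crest, P_atm + 0 = P_top + ½ρv² + ρg·h_top.
P_top = 101600 − ½·1000·10.64² − 1000·9.8·1.524 = 30070 Pa. So P_gauge = P_top − P_atm = -71530 Pa.

P_gauge = -71.53 kPa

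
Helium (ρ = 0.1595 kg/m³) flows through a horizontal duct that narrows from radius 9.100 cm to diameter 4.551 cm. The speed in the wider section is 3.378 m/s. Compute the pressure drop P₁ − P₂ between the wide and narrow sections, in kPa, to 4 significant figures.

ΔP ≈ 0.2318 kPa

Mass conservation (A₁v₁ = A₂v₂) gives v₂ = 3.378 × 260.2/16.27 = 54.02 m/s.
Bernoulli (h₁ = h₂): P₁ − P₂ = ½ρ(v₂² − v₁²).
P₁ − P₂ = ½·0.1595·(54.02² − 3.378²) = ½·0.1595·2907 = 231.8 Pa.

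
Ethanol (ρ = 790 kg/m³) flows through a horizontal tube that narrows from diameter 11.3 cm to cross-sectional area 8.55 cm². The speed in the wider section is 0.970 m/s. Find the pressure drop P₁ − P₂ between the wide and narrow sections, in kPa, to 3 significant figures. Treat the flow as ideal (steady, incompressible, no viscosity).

By continuity, v₂ = v₁·A₁/A₂ = 0.970·(100/8.55) = 11.4 m/s.
Along the horizontal streamline, P + ½ρv² is constant.
P₁ − P₂ = ½·790·(11.4² − 0.970²) = ½·790·129 = 50800 Pa.

ΔP = 50.8 kPa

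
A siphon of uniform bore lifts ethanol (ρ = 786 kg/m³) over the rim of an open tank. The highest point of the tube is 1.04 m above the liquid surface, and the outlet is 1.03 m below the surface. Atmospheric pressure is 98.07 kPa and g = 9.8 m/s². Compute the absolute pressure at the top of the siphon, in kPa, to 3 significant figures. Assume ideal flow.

P_top ≈ 82.1 kPa

Bernoulli surface→outlet gives ½v² = g·h_out, so v = √(2·9.8·1.03) = 4.49 m/s.
With constant cross-section the crest speed equals v; applying Bernoulli from the surface up to the crest, P_top = P_atm − ½ρv² − ρg·h_top.
P_top = 98070 − ½·786·4.49² − 786·9.8·1.04 = 82100 Pa.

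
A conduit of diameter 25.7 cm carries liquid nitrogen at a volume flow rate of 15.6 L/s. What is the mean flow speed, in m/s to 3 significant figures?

v = 0.301 m/s

Q = 15.6 L/s = 0.0156 m³/s.
v = Q/A = 0.0156 / 0.0519 = 0.301 m/s.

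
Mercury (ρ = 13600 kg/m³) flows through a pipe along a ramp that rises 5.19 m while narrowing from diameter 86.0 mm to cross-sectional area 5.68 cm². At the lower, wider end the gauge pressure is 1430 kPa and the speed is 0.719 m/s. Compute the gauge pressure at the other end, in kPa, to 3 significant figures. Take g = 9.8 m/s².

P₂ = 374 kPa

By continuity, v₂ = v₁·A₁/A₂ = 0.719·(58.1/5.68) = 7.35 m/s.
Applying Bernoulli between the two ends and solving for P₂: P₂ = P₁ + ½ρ(v₁² − v₂²) − ρgΔh.
P₂ = 1430000 + ½·13600·(0.719² − 7.35²) − 13600·9.8·(+5.19) = 1430000 + (-364000) − (692000) = 374000 Pa.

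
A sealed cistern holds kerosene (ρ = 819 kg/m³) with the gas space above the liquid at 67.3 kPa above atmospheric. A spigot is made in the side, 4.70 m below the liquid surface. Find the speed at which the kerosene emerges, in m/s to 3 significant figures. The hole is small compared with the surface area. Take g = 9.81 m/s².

v ≈ 16.0 m/s

Take point 1 at the surface (v₁ ≈ 0) and point 2 at the hole (at atmospheric pressure). Bernoulli: P₁ + ρg h = P_atm + ½ρv₂².
With P₁ − P_atm = 67300 Pa, v₂ = √(2gh + 2ΔP/ρ) = √(2·9.81·4.70 + 2·67300/819) = 16.0 m/s.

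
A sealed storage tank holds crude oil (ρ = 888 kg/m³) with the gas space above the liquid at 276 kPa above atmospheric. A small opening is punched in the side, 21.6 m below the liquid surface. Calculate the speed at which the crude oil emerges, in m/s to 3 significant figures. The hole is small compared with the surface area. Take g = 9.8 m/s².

Take point 1 at the surface (v₁ ≈ 0) and point 2 at the hole (at atmospheric pressure). Bernoulli: P₁ + ρg h = P_atm + ½ρv₂².
With P₁ − P_atm = 276000 Pa, v₂ = √(2gh + 2ΔP/ρ) = √(2·9.8·21.6 + 2·276000/888) = 32.3 m/s.

v ≈ 32.3 m/s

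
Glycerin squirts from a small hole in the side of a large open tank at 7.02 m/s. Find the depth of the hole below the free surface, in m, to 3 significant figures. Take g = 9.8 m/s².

h ≈ 2.51 m

Torricelli: v = √(2gh), so h = v²/(2g).
h = 7.02²/(2·9.8) = 49.3/19.60 = 2.51 m.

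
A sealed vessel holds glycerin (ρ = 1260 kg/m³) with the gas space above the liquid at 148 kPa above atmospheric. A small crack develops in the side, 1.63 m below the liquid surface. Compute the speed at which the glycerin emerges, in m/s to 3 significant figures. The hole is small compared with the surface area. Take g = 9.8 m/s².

Take point 1 at the surface (v₁ ≈ 0) and point 2 at the hole (at atmospheric pressure). Bernoulli: P₁ + ρg h = P_atm + ½ρv₂².
With P₁ − P_atm = 148000 Pa, v₂ = √(2gh + 2ΔP/ρ) = √(2·9.8·1.63 + 2·148000/1260) = 16.3 m/s.

v = 16.3 m/s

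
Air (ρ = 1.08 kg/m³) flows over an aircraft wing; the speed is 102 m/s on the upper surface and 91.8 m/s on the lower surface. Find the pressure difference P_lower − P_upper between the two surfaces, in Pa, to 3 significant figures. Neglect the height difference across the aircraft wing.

ΔP ≈ 1070 Pa

The pressure is lower where the speed is higher: ΔP = ½ρ(v_up² − v_low²).
ΔP = ½·1.08·(102² − 91.8²) = 1070 Pa.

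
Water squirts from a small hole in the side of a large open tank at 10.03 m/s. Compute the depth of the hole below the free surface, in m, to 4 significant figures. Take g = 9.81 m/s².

5.127 m

Torricelli: v = √(2gh), so h = v²/(2g).
h = 10.03²/(2·9.81) = 100.6/19.62 = 5.127 m.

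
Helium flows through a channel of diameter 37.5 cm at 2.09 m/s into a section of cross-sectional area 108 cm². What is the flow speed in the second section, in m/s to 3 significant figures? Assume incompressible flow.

21.4 m/s

Mass conservation (A₁v₁ = A₂v₂) gives v₂ = 2.09 × 1100/108 = 21.4 m/s.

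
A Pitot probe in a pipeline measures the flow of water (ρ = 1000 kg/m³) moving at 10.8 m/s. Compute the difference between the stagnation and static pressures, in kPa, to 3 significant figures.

ΔP = 58.3 kPa

The dynamic pressure equals the rise in static pressure at the stagnation point: ΔP = ½ρv².
ΔP = ½·1000·10.8² = 58300 Pa.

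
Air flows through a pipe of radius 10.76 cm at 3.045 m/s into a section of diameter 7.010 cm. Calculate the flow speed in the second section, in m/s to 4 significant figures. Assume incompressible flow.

Continuity gives A₁v₁ = A₂v₂, so v₂ = (363.7 cm²)/(38.59 cm²) × 3.045 m/s = 28.70 m/s.

v₂ ≈ 28.70 m/s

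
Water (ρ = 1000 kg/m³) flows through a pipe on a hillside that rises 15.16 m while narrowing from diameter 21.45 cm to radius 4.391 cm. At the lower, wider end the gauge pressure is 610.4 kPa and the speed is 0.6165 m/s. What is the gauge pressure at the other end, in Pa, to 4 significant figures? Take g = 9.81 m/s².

P₂ ≈ 455100 Pa

The volume flow rate is constant, so v₂ = (A₁/A₂)v₁ = (361.4/60.57)·0.6165 = 3.678 m/s.
Energy conservation along the streamline gives P₂ = P₁ − ½ρ(v₂² − v₁²) − ρg(h₂ − h₁).
P₂ = 610400 + ½·1000·(0.6165² − 3.678²) − 1000·9.81·(+15.16) = 610400 + (-6573) − (148700) = 455100 Pa.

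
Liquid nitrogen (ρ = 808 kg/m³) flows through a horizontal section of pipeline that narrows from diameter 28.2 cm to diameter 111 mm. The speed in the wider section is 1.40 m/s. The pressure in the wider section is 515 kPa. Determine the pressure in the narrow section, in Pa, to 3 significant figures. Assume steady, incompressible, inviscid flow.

P₂ ≈ 483000 Pa

Continuity gives A₁v₁ = A₂v₂, so v₂ = (625 cm²)/(96.8 cm²) × 1.40 m/s = 9.04 m/s.
With no height change, Bernoulli's equation is P₁ + ½ρv₁² = P₂ + ½ρv₂².
P₂ = P₁ − ½ρ(v₂² − v₁²) = 515000 − ½·808·(9.04² − 1.40²) = 515000 − 32200 = 483000 Pa.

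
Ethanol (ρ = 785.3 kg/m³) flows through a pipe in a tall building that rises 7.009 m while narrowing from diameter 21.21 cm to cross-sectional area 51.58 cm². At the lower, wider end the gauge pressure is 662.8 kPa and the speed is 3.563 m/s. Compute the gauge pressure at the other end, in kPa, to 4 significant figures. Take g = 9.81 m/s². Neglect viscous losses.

P₂ ≈ 379.9 kPa

By continuity, v₂ = v₁·A₁/A₂ = 3.563·(353.3/51.58) = 24.41 m/s.
Energy conservation along the streamline gives P₂ = P₁ − ½ρ(v₂² − v₁²) − ρg(h₂ − h₁).
P₂ = 662800 + ½·785.3·(3.563² − 24.41²) − 785.3·9.81·(+7.009) = 662800 + (-228900) − (54000) = 379900 Pa.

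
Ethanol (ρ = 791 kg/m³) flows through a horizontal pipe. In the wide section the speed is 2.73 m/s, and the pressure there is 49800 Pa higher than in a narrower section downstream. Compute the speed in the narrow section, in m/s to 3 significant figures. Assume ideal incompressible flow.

Horizontal Bernoulli: P₁ + ½ρv₁² = P₂ + ½ρv₂², so v₂² = v₁² + 2(P₁ − P₂)/ρ.
v₂ = √(2.73² + 2·49800/791) = √(7.45 + 126) = 11.5 m/s.

v₂ ≈ 11.5 m/s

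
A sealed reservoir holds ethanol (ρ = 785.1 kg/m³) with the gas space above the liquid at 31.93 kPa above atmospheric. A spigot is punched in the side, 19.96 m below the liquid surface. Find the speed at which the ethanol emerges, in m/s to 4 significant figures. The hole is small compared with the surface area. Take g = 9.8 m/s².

Take point 1 at the surface (v₁ ≈ 0) and point 2 at the hole (at atmospheric pressure). Bernoulli: P₁ + ρg h = P_atm + ½ρv₂².
With P₁ − P_atm = 31930 Pa, v₂ = √(2gh + 2ΔP/ρ) = √(2·9.8·19.96 + 2·31930/785.1) = 21.74 m/s.

v ≈ 21.74 m/s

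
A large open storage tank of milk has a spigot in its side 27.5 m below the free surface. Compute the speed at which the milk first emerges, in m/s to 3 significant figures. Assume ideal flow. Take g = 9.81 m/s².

23.2 m/s

Torricelli's result v = √(2gh) gives v = √(2·9.81·27.5) = 23.2 m/s.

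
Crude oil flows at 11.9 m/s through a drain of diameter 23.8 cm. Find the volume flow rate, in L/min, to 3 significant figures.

31800 L/min

Q = A·v = 0.0445 m² × 11.9 m/s = 0.529 m³/s.
Converting: 0.529 m³/s × 60000 = 31800 L/min.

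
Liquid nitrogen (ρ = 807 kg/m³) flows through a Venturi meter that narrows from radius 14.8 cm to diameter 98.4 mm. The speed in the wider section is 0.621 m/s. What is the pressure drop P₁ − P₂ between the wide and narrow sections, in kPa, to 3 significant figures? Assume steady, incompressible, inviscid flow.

Continuity gives A₁v₁ = A₂v₂, so v₂ = (688 cm²)/(76.0 cm²) × 0.621 m/s = 5.62 m/s.
Along the horizontal streamline, P + ½ρv² is constant.
P₁ − P₂ = ½·807·(5.62² − 0.621²) = ½·807·31.2 = 12600 Pa.

ΔP ≈ 12.6 kPa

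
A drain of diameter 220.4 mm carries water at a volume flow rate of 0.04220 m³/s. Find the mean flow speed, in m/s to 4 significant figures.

Q = 0.04220 m³/s = 0.04220 m³/s.
v = Q/A = 0.04220 / 0.03815 = 1.106 m/s.

v ≈ 1.106 m/s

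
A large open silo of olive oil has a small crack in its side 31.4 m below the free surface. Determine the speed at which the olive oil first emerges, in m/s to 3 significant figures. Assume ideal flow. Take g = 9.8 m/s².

v = 24.8 m/s

The surface is effectively still and both ends are open, so ½v² = gh and v = √(2·9.8·31.4) = 24.8 m/s.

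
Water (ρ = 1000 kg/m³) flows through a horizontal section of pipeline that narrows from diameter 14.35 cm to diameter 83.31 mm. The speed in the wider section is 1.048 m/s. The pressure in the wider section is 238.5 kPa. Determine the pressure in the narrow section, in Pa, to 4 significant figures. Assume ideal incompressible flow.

Mass conservation (A₁v₁ = A₂v₂) gives v₂ = 1.048 × 161.7/54.51 = 3.109 m/s.
With no height change, Bernoulli's equation is P₁ + ½ρv₁² = P₂ + ½ρv₂².
P₂ = P₁ − ½ρ(v₂² − v₁²) = 238500 − ½·1000·(3.109² − 1.048²) = 238500 − 4285 = 234200 Pa.

P₂ ≈ 234200 Pa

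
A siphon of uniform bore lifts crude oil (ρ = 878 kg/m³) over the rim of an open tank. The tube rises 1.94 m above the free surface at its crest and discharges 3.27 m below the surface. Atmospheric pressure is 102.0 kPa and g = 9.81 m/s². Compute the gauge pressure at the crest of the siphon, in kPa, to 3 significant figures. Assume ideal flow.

P_gauge = -44.9 kPa

The outlet speed comes from Torricelli: v = √(2g·3.27) = 8.01 m/s.
The bore is uniform, so the speed at the crest is the same v. Bernoulli surface→crest: P_atm = P_top + ½ρv² + ρg·h_top.
P_top = 102000 − ½·878·8.01² − 878·9.81·1.94 = 57100 Pa. So P_gauge = P_top − P_atm = -44900 Pa.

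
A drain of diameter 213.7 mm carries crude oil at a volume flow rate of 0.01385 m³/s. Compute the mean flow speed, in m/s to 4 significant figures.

v = 0.3861 m/s

Q = 0.01385 m³/s = 0.01385 m³/s.
v = Q/A = 0.01385 / 0.03587 = 0.3861 m/s.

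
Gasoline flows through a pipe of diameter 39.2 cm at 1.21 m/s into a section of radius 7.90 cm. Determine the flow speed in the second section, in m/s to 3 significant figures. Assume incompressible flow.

Continuity gives A₁v₁ = A₂v₂, so v₂ = (1210 cm²)/(196 cm²) × 1.21 m/s = 7.45 m/s.

7.45 m/s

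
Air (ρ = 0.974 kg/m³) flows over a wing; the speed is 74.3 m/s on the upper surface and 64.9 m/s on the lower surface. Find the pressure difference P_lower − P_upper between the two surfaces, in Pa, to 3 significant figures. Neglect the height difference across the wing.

With negligible Δh, P + ½ρv² is constant, so P_low − P_up = ½ρ(v_up² − v_low²).
ΔP = ½·0.974·(74.3² − 64.9²) = 637 Pa.

ΔP ≈ 637 Pa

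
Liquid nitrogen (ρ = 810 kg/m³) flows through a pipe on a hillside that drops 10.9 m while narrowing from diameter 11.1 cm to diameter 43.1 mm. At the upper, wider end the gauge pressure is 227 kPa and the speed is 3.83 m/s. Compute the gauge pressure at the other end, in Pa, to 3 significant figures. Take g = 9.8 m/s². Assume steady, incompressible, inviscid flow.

Mass conservation (A₁v₁ = A₂v₂) gives v₂ = 3.83 × 96.8/14.6 = 25.4 m/s.
Energy conservation along the streamline gives P₂ = P₁ − ½ρ(v₂² − v₁²) − ρg(h₂ − h₁).
P₂ = 227000 + ½·810·(3.83² − 25.4²) − 810·9.8·(−10.9) = 227000 + (-255000) − (-86500) = 58100 Pa.

58100 Pa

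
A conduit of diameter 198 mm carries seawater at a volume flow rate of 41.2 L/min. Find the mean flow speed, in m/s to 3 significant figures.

0.0223 m/s

Q = 41.2 L/min = 0.000687 m³/s.
v = Q/A = 0.000687 / 0.0308 = 0.0223 m/s.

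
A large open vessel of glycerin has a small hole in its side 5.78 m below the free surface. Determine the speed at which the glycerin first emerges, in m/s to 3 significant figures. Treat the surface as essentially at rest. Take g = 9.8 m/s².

Bernoulli from surface to hole (P equal, v_surface ≈ 0): v = √(2gh) = √(2×9.8×5.78) = 10.6 m/s.

10.6 m/s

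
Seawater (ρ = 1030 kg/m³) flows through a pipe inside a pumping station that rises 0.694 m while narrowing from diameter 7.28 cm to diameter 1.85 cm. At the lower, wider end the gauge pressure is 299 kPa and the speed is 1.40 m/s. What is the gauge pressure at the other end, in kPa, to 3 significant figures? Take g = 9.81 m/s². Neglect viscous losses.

Continuity gives A₁v₁ = A₂v₂, so v₂ = (41.6 cm²)/(2.69 cm²) × 1.40 m/s = 21.7 m/s.
Applying Bernoulli between the two ends and solving for P₂: P₂ = P₁ + ½ρ(v₁² − v₂²) − ρgΔh.
P₂ = 299000 + ½·1030·(1.40² − 21.7²) − 1030·9.81·(+0.694) = 299000 + (-241000) − (7010) = 50900 Pa.

P₂ = 50.9 kPa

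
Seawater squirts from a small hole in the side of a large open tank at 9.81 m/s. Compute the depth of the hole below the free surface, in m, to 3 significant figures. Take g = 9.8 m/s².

h ≈ 4.91 m

Inverting v = √(2gh) gives h = v² / 2g.
h = 9.81²/(2·9.8) = 96.2/19.60 = 4.91 m.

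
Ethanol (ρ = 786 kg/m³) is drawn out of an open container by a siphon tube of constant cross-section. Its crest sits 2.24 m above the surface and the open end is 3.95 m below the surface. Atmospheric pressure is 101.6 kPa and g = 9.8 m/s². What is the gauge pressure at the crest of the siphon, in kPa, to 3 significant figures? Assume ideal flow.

The outlet speed comes from Torricelli: v = √(2g·3.95) = 8.80 m/s.
The bore is uniform, so the speed at the crest is the same v. Bernoulli surface→crest: P_atm = P_top + ½ρv² + ρg·h_top.
P_top = 101600 − ½·786·8.80² − 786·9.8·2.24 = 53900 Pa. So P_gauge = P_top − P_atm = -47700 Pa.

P_gauge ≈ -47.7 kPa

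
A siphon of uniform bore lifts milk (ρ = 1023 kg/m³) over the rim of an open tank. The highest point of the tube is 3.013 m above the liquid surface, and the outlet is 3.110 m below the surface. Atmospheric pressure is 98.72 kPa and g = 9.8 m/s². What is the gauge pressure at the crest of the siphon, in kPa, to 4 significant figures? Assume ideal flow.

The outlet speed comes from Torricelli: v = √(2g·3.110) = 7.807 m/s.
The bore is uniform, so the speed at the crest is the same v. Bernoulli surface→crest: P_atm = P_top + ½ρv² + ρg·h_top.
P_top = 98720 − ½·1023·7.807² − 1023·9.8·3.013 = 37330 Pa. So P_gauge = P_top − P_atm = -61390 Pa.

P_gauge ≈ -61.39 kPa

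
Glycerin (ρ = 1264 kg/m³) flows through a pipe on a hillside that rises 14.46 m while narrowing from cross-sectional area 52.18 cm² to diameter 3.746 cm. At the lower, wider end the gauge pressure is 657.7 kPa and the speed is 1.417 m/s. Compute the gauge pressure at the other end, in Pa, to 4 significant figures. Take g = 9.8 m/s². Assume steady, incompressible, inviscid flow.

Mass conservation (A₁v₁ = A₂v₂) gives v₂ = 1.417 × 52.18/11.02 = 6.709 m/s.
Bernoulli: P₁ + ½ρv₁² + ρg h₁ = P₂ + ½ρv₂² + ρg h₂, so P₂ = P₁ + ½ρ(v₁² − v₂²) − ρg(h₂ − h₁).
P₂ = 657700 + ½·1264·(1.417² − 6.709²) − 1264·9.8·(+14.46) = 657700 + (-27180) − (179100) = 451400 Pa.

P₂ ≈ 451400 Pa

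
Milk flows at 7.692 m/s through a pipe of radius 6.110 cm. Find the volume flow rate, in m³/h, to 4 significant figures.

Q = A·v = 0.01173 m² × 7.692 m/s = 0.09021 m³/s.
Converting: 0.09021 m³/s × 3600 = 324.8 m³/h.

Q ≈ 324.8 m³/h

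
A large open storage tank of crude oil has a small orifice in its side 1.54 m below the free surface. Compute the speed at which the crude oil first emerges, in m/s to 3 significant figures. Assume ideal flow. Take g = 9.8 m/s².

v ≈ 5.49 m/s

Torricelli's result v = √(2gh) gives v = √(2·9.8·1.54) = 5.49 m/s.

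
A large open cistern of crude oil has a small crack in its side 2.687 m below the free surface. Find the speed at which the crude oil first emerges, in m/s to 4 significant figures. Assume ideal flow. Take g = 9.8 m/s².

v = 7.257 m/s

Bernoulli from surface to hole (P equal, v_surface ≈ 0): v = √(2gh) = √(2×9.8×2.687) = 7.257 m/s.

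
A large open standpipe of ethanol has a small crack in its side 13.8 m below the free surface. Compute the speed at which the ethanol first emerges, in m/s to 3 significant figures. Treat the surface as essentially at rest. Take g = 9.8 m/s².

v ≈ 16.4 m/s

With the surface at rest and both surface and jet at atmospheric pressure, Bernoulli gives ρg h = ½ρv², so v = √(2gh) = √(2·9.8·13.8) = 16.4 m/s.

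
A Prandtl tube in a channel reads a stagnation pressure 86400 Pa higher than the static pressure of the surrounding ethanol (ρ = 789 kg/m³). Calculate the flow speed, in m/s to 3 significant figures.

v ≈ 14.8 m/s

Bernoulli between the free stream and the stagnation point: ½ρv² = P_stag − P_static.
v = √(2ΔP/ρ) = √(2·86400/789) = 14.8 m/s.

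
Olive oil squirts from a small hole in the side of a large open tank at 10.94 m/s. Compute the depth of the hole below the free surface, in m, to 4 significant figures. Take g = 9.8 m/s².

Inverting v = √(2gh) gives h = v² / 2g.
h = 10.94²/(2·9.8) = 119.7/19.60 = 6.106 m.

h ≈ 6.106 m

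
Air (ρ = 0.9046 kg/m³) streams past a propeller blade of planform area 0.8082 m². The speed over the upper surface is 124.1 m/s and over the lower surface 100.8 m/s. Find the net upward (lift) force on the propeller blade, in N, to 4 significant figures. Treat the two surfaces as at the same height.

1916 N

From P + ½ρv² = const at equal height, P_low − P_up = ½ρ(v_up² − v_low²).
ΔP = ½·0.9046·(124.1² − 100.8²) = 2370 Pa.
Lift = ΔP · A = 2370 × 0.8082 = 1916 N.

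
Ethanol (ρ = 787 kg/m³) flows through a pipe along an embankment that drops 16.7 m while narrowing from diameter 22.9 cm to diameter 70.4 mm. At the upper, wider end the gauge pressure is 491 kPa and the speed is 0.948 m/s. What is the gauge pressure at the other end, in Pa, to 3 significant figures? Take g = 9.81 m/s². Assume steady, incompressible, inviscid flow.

Mass conservation (A₁v₁ = A₂v₂) gives v₂ = 0.948 × 412/38.9 = 10.0 m/s.
Applying Bernoulli between the two ends and solving for P₂: P₂ = P₁ + ½ρ(v₁² − v₂²) − ρgΔh.
P₂ = 491000 + ½·787·(0.948² − 10.0²) − 787·9.81·(−16.7) = 491000 + (-39200) − (-129000) = 581000 Pa.

581000 Pa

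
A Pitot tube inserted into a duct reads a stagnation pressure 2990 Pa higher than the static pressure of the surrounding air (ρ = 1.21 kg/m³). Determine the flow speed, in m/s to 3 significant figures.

v ≈ 70.3 m/s

The dynamic pressure equals the rise in static pressure at the stagnation point: ΔP = ½ρv².
v = √(2ΔP/ρ) = √(2·2990/1.21) = 70.3 m/s.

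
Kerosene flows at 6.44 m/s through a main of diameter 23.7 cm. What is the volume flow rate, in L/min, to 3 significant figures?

17000 L/min

Q = A·v = 0.0441 m² × 6.44 m/s = 0.284 m³/s.
Converting: 0.284 m³/s × 60000 = 17000 L/min.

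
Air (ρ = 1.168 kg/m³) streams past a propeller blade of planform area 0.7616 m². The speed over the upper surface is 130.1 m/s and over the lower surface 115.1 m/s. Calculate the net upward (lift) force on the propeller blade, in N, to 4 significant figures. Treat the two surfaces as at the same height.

1636 N

The faster flow above has the lower pressure; Bernoulli (same height) gives ΔP = ½ρ(v_up² − v_low²).
ΔP = ½·1.168·(130.1² − 115.1²) = 2148 Pa.
Lift = ΔP · A = 2148 × 0.7616 = 1636 N.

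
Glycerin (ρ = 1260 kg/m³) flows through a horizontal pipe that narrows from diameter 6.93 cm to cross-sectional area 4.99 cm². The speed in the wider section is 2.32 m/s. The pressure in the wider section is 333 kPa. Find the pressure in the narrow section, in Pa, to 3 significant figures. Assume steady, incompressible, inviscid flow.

P₂ ≈ 143000 Pa

The volume flow rate is constant, so v₂ = (A₁/A₂)v₁ = (37.7/4.99)·2.32 = 17.5 m/s.
Along the horizontal streamline, P + ½ρv² is constant.
P₂ = P₁ − ½ρ(v₂² − v₁²) = 333000 − ½·1260·(17.5² − 2.32²) = 333000 − 190000 = 143000 Pa.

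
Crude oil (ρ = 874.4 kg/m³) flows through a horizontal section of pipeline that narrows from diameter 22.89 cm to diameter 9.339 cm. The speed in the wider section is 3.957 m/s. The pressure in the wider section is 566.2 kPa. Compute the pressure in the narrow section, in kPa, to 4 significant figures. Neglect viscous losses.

P₂ ≈ 326.0 kPa

The volume flow rate is constant, so v₂ = (A₁/A₂)v₁ = (411.5/68.50)·3.957 = 23.77 m/s.
Along the horizontal streamline, P + ½ρv² is constant.
P₂ = P₁ − ½ρ(v₂² − v₁²) = 566200 − ½·874.4·(23.77² − 3.957²) = 566200 − 240200 = 326000 Pa.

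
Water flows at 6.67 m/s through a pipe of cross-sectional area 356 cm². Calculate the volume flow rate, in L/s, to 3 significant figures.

Q ≈ 237 L/s

Q = A·v = 0.0356 m² × 6.67 m/s = 0.237 m³/s.
Converting: 0.237 m³/s × 1000 = 237 L/s.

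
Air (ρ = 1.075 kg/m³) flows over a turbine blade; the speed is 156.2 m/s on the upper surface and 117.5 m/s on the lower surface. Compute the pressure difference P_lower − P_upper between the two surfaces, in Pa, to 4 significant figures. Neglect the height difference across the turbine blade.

With negligible Δh, P + ½ρv² is constant, so P_low − P_up = ½ρ(v_up² − v_low²).
ΔP = ½·1.075·(156.2² − 117.5²) = 5693 Pa.

5693 Pa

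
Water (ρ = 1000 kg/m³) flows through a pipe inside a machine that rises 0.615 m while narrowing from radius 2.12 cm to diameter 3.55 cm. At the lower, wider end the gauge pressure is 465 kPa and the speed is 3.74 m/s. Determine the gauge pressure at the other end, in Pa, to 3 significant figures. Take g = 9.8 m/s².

P₂ = 452000 Pa

By continuity, v₂ = v₁·A₁/A₂ = 3.74·(14.1/9.90) = 5.34 m/s.
Bernoulli: P₁ + ½ρv₁² + ρg h₁ = P₂ + ½ρv₂² + ρg h₂, so P₂ = P₁ + ½ρ(v₁² − v₂²) − ρg(h₂ − h₁).
P₂ = 465000 + ½·1000·(3.74² − 5.34²) − 1000·9.8·(+0.615) = 465000 + (-7240) − (6030) = 452000 Pa.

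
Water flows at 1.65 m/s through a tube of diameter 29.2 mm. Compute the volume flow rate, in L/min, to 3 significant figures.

66.3 L/min

Q = A·v = 0.000670 m² × 1.65 m/s = 0.00110 m³/s.
Converting: 0.00110 m³/s × 60000 = 66.3 L/min.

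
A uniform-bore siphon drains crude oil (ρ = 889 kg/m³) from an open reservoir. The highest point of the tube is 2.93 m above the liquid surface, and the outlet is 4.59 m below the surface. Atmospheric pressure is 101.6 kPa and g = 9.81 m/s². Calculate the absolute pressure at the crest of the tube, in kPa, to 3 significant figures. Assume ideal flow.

P_top ≈ 36.0 kPa

From the surface to the outlet (both open to atmosphere, surface at rest): v = √(2g·h_out) = √(2·9.81·4.59) = 9.49 m/s.
Continuity keeps v the same throughout the tube; from surface to crest, P_atm + 0 = P_top + ½ρv² + ρg·h_top.
P_top = 101600 − ½·889·9.49² − 889·9.81·2.93 = 36000 Pa.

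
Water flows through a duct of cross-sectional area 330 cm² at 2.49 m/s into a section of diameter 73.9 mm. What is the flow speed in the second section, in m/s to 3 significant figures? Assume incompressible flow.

The volume flow rate is constant, so v₂ = (A₁/A₂)v₁ = (330/42.9)·2.49 = 19.2 m/s.

v₂ = 19.2 m/s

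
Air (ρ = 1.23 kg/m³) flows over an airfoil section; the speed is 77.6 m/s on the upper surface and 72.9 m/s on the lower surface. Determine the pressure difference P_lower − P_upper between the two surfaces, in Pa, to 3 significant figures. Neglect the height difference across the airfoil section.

435 Pa

The pressure is lower where the speed is higher: ΔP = ½ρ(v_up² − v_low²).
ΔP = ½·1.23·(77.6² − 72.9²) = 435 Pa.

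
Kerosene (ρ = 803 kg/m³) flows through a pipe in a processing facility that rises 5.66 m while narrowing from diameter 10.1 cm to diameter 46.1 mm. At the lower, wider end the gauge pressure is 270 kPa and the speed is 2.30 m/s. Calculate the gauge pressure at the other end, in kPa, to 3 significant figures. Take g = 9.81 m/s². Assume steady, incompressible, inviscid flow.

Mass conservation (A₁v₁ = A₂v₂) gives v₂ = 2.30 × 80.1/16.7 = 11.0 m/s.
Energy conservation along the streamline gives P₂ = P₁ − ½ρ(v₂² − v₁²) − ρg(h₂ − h₁).
P₂ = 270000 + ½·803·(2.30² − 11.0²) − 803·9.81·(+5.66) = 270000 + (-46800) − (44600) = 179000 Pa.

P₂ ≈ 179 kPa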